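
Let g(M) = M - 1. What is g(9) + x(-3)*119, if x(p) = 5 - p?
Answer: 960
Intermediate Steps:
g(M) = -1 + M
g(9) + x(-3)*119 = (-1 + 9) + (5 - 1*(-3))*119 = 8 + (5 + 3)*119 = 8 + 8*119 = 8 + 952 = 960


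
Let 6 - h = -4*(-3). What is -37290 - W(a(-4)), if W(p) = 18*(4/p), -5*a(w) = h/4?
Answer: -37530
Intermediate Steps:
h = -6 (h = 6 - (-4)*(-3) = 6 - 1*12 = 6 - 12 = -6)
a(w) = 3/10 (a(w) = -(-6)/(5*4) = -1/5*(-3/2) = 3/10)
W(p) = 72/p
-37290 - W(a(-4)) = -37290 - 72/3/10 = -37290 - 72*10/3 = -37290 - 1*240 = -37290 - 240 = -37530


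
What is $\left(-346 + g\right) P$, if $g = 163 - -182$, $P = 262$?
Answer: $-262$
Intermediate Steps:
$g = 345$ ($g = 163 + 182 = 345$)
$\left(-346 + g\right) P = \left(-346 + 345\right) 262 = \left(-1\right) 262 = -262$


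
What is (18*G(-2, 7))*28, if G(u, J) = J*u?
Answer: -7056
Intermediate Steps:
(18*G(-2, 7))*28 = (18*(7*(-2)))*28 = (18*(-14))*28 = -252*28 = -7056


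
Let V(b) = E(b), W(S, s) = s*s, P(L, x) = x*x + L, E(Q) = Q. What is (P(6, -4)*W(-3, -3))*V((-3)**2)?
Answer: 1782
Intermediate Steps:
P(L, x) = L + x**2 (P(L, x) = x**2 + L = L + x**2)
W(S, s) = s**2
V(b) = b
(P(6, -4)*W(-3, -3))*V((-3)**2) = ((6 + (-4)**2)*(-3)**2)*(-3)**2 = ((6 + 16)*9)*9 = (22*9)*9 = 198*9 = 1782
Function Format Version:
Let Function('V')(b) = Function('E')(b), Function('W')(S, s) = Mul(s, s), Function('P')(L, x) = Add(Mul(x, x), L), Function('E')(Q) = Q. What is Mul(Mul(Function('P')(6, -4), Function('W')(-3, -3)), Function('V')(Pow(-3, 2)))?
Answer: 1782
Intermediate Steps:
Function('P')(L, x) = Add(L, Pow(x, 2)) (Function('P')(L, x) = Add(Pow(x, 2), L) = Add(L, Pow(x, 2)))
Function('W')(S, s) = Pow(s, 2)
Function('V')(b) = b
Mul(Mul(Function('P')(6, -4), Function('W')(-3, -3)), Function('V')(Pow(-3, 2))) = Mul(Mul(Add(6, Pow(-4, 2)), Pow(-3, 2)), Pow(-3, 2)) = Mul(Mul(Add(6, 16), 9), 9) = Mul(Mul(22, 9), 9) = Mul(198, 9) = 1782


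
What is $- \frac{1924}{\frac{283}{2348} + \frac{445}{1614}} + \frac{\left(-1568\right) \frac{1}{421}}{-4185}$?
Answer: $- \frac{6423240356882992}{1322842638735} \approx -4855.6$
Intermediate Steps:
$- \frac{1924}{\frac{283}{2348} + \frac{445}{1614}} + \frac{\left(-1568\right) \frac{1}{421}}{-4185} = - \frac{1924}{283 \cdot \frac{1}{2348} + 445 \cdot \frac{1}{1614}} + \left(-1568\right) \frac{1}{421} \left(- \frac{1}{4185}\right) = - \frac{1924}{\frac{283}{2348} + \frac{445}{1614}} - - \frac{1568}{1761885} = - \frac{1924}{\frac{750811}{1894836}} + \frac{1568}{1761885} = \left(-1924\right) \frac{1894836}{750811} + \frac{1568}{1761885} = - \frac{3645664464}{750811} + \frac{1568}{1761885} = - \frac{6423240356882992}{1322842638735}$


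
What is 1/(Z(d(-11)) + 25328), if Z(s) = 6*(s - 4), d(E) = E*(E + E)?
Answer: 1/26756 ≈ 3.7375e-5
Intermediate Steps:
d(E) = 2*E² (d(E) = E*(2*E) = 2*E²)
Z(s) = -24 + 6*s (Z(s) = 6*(-4 + s) = -24 + 6*s)
1/(Z(d(-11)) + 25328) = 1/((-24 + 6*(2*(-11)²)) + 25328) = 1/((-24 + 6*(2*121)) + 25328) = 1/((-24 + 6*242) + 25328) = 1/((-24 + 1452) + 25328) = 1/(1428 + 25328) = 1/26756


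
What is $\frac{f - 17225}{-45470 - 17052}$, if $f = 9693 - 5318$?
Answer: $\frac{6425}{31261} \approx 0.20553$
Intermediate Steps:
$f = 4375$ ($f = 9693 - 5318 = 4375$)
$\frac{f - 17225}{-45470 - 17052} = \frac{4375 - 17225}{-45470 - 17052} = - \frac{12850}{-62522} = \left(-12850\right) \left(- \frac{1}{62522}\right) = \frac{6425}{31261}$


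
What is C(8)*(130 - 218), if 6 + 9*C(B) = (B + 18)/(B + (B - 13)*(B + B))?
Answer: 5038/81 ≈ 62.198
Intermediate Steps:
C(B) = -⅔ + (18 + B)/(9*(B + 2*B*(-13 + B))) (C(B) = -⅔ + ((B + 18)/(B + (B - 13)*(B + B)))/9 = -⅔ + ((18 + B)/(B + (-13 + B)*(2*B)))/9 = -⅔ + ((18 + B)/(B + 2*B*(-13 + B)))/9 = -⅔ + (18 + B)/(9*(B + 2*B*(-13 + B))))
C(8)*(130 - 218) = ((⅑)*(18 - 12*8² + 151*8)/(8*(-25 + 2*8)))*(130 - 218) = ((⅑)*(⅛)*(18 - 12*64 + 1208)/(-25 + 16))*(-88) = ((⅑)*(⅛)*(18 - 768 + 1208)/(-9))*(-88) = ((⅑)*(⅛)*(-⅑)*458)*(-88) = -229/324*(-88) = 5038/81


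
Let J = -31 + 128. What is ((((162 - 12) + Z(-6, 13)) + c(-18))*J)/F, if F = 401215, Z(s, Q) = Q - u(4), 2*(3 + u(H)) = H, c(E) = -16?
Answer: 14356/401215 ≈ 0.035781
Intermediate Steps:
u(H) = -3 + H/2
Z(s, Q) = 1 + Q (Z(s, Q) = Q - (-3 + (½)*4) = Q - (-3 + 2) = Q - 1*(-1) = Q + 1 = 1 + Q)
J = 97
((((162 - 12) + Z(-6, 13)) + c(-18))*J)/F = ((((162 - 12) + (1 + 13)) - 16)*97)/401215 = (((150 + 14) - 16)*97)*(1/401215) = ((164 - 16)*97)*(1/401215) = (148*97)*(1/401215) = 14356*(1/401215) = 14356/401215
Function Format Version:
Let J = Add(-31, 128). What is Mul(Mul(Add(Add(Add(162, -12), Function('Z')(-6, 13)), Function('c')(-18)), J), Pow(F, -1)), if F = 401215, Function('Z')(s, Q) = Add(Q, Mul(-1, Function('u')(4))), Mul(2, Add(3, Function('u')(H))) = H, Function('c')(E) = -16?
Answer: Rational(14356, 401215) ≈ 0.035781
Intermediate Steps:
Function('u')(H) = Add(-3, Mul(Rational(1, 2), H))
Function('Z')(s, Q) = Add(1, Q) (Function('Z')(s, Q) = Add(Q, Mul(-1, Add(-3, Mul(Rational(1, 2), 4)))) = Add(Q, Mul(-1, Add(-3, 2))) = Add(Q, Mul(-1, -1)) = Add(Q, 1) = Add(1, Q))
J = 97
Mul(Mul(Add(Add(Add(162, -12), Function('Z')(-6, 13)), Function('c')(-18)), J), Pow(F, -1)) = Mul(Mul(Add(Add(Add(162, -12), Add(1, 13)), -16), 97), Pow(401215, -1)) = Mul(Mul(Add(Add(150, 14), -16), 97), Rational(1, 401215)) = Mul(Mul(Add(164, -16), 97), Rational(1, 401215)) = Mul(Mul(148, 97), Rational(1, 401215)) = Mul(14356, Rational(1, 401215)) = Rational(14356, 401215)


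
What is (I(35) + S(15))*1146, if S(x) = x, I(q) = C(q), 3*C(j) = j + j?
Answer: 43930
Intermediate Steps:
C(j) = 2*j/3 (C(j) = (j + j)/3 = (2*j)/3 = 2*j/3)
I(q) = 2*q/3
(I(35) + S(15))*1146 = ((⅔)*35 + 15)*1146 = (70/3 + 15)*1146 = (115/3)*1146 = 43930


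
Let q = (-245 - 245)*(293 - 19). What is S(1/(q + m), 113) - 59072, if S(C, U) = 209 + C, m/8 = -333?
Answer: -8059757413/136924 ≈ -58863.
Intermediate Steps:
m = -2664 (m = 8*(-333) = -2664)
q = -134260 (q = -490*274 = -134260)
S(1/(q + m), 113) - 59072 = (209 + 1/(-134260 - 2664)) - 59072 = (209 + 1/(-136924)) - 59072 = (209 - 1/136924) - 59072 = 28617115/136924 - 59072 = -8059757413/136924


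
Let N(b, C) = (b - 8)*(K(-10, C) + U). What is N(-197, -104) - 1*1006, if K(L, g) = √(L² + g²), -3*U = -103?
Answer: -24133/3 - 410*√2729 ≈ -29463.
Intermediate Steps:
U = 103/3 (U = -⅓*(-103) = 103/3 ≈ 34.333)
N(b, C) = (-8 + b)*(103/3 + √(100 + C²)) (N(b, C) = (b - 8)*(√((-10)² + C²) + 103/3) = (-8 + b)*(√(100 + C²) + 103/3) = (-8 + b)*(103/3 + √(100 + C²)))
N(-197, -104) - 1*1006 = (-824/3 - 8*√(100 + (-104)²) + (103/3)*(-197) - 197*√(100 + (-104)²)) - 1*1006 = (-824/3 - 8*√(100 + 10816) - 20291/3 - 197*√(100 + 10816)) - 1006 = (-824/3 - 16*√2729 - 20291/3 - 394*√2729) - 1006 = (-21115/3 - 410*√2729) - 1006 = -24133/3 - 410*√2729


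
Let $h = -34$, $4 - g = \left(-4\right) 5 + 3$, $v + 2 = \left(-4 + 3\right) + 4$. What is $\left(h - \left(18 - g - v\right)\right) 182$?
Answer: $-5460$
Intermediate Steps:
$v = 1$ ($v = -2 + \left(\left(-4 + 3\right) + 4\right) = -2 + \left(-1 + 4\right) = -2 + 3 = 1$)
$g = 21$ ($g = 4 - \left(\left(-4\right) 5 + 3\right) = 4 - \left(-20 + 3\right) = 4 - -17 = 4 + 17 = 21$)
$\left(h - \left(18 - g - v\right)\right) 182 = \left(-34 + \left(\left(1 + 21\right) - 18\right)\right) 182 = \left(-34 + \left(22 - 18\right)\right) 182 = \left(-34 + 4\right) 182 = \left(-30\right) 182 = -5460$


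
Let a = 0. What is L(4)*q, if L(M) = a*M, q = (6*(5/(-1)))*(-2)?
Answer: 0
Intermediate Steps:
q = 60 (q = (6*(5*(-1)))*(-2) = (6*(-5))*(-2) = -30*(-2) = 60)
L(M) = 0 (L(M) = 0*M = 0)
L(4)*q = 0*60 = 0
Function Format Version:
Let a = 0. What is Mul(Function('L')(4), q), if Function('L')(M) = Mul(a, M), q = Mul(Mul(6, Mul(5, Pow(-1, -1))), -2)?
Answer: 0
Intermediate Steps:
q = 60 (q = Mul(Mul(6, Mul(5, -1)), -2) = Mul(Mul(6, -5), -2) = Mul(-30, -2) = 60)
Function('L')(M) = 0 (Function('L')(M) = Mul(0, M) = 0)
Mul(Function('L')(4), q) = Mul(0, 60) = 0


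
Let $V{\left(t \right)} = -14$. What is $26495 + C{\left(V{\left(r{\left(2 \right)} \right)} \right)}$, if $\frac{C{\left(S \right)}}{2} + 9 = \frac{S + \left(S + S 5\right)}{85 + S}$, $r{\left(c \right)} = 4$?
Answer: $\frac{1879671}{71} \approx 26474.0$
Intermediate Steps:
$C{\left(S \right)} = -18 + \frac{14 S}{85 + S}$ ($C{\left(S \right)} = -18 + 2 \frac{S + \left(S + S 5\right)}{85 + S} = -18 + 2 \frac{S + \left(S + 5 S\right)}{85 + S} = -18 + 2 \frac{S + 6 S}{85 + S} = -18 + 2 \frac{7 S}{85 + S} = -18 + \frac{14 S}{85 + S}$)
$26495 + C{\left(V{\left(r{\left(2 \right)} \right)} \right)} = 26495 + \frac{2 \left(-765 - -28\right)}{85 - 14} = 26495 + \frac{2 \left(-765 + 28\right)}{71} = 26495 + 2 \cdot \frac{1}{71} \left(-737\right) = 26495 - \frac{1474}{71} = \frac{1879671}{71}$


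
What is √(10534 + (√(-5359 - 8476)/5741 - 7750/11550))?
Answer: √(18525276676857489 + 306345501*I*√13835)/1326171 ≈ 102.63 + 9.9813e-5*I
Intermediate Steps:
√(10534 + (√(-5359 - 8476)/5741 - 7750/11550)) = √(10534 + (√(-13835)*(1/5741) - 7750*1/11550)) = √(10534 + ((I*√13835)*(1/5741) - 155/231)) = √(10534 + (I*√13835/5741 - 155/231)) = √(10534 + (-155/231 + I*√13835/5741)) = √(2433199/231 + I*√13835/5741)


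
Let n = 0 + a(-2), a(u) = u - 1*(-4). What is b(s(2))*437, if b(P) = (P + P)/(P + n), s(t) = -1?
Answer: -874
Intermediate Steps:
a(u) = 4 + u (a(u) = u + 4 = 4 + u)
n = 2 (n = 0 + (4 - 2) = 0 + 2 = 2)
b(P) = 2*P/(2 + P) (b(P) = (P + P)/(P + 2) = (2*P)/(2 + P) = 2*P/(2 + P))
b(s(2))*437 = (2*(-1)/(2 - 1))*437 = (2*(-1)/1)*437 = (2*(-1)*1)*437 = -2*437 = -874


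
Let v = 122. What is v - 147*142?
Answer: -20752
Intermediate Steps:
v - 147*142 = 122 - 147*142 = 122 - 20874 = -20752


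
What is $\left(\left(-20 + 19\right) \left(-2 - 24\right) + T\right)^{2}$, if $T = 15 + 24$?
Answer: $4225$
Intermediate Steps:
$T = 39$
$\left(\left(-20 + 19\right) \left(-2 - 24\right) + T\right)^{2} = \left(\left(-20 + 19\right) \left(-2 - 24\right) + 39\right)^{2} = \left(\left(-1\right) \left(-26\right) + 39\right)^{2} = \left(26 + 39\right)^{2} = 65^{2} = 4225$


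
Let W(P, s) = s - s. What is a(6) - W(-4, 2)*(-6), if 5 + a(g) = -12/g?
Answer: -7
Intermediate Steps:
a(g) = -5 - 12/g
W(P, s) = 0
a(6) - W(-4, 2)*(-6) = (-5 - 12/6) - 0*(-6) = (-5 - 12*1/6) - 1*0 = (-5 - 2) + 0 = -7 + 0 = -7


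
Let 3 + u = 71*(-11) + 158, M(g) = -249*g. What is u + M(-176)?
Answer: 43198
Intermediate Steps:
u = -626 (u = -3 + (71*(-11) + 158) = -3 + (-781 + 158) = -3 - 623 = -626)
u + M(-176) = -626 - 249*(-176) = -626 + 43824 = 43198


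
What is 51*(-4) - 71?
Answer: -275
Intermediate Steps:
51*(-4) - 71 = -204 - 71 = -275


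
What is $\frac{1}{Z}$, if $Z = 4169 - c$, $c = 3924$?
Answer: $\frac{1}{245} \approx 0.0040816$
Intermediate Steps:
$Z = 245$ ($Z = 4169 - 3924 = 245$)
$\frac{1}{Z} = \frac{1}{245}$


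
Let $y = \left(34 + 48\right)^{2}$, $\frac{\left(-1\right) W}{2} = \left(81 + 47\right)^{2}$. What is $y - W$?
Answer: $39492$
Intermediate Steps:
$W = -32768$ ($W = - 2 \left(81 + 47\right)^{2} = - 2 \cdot 128^{2} = \left(-2\right) 16384 = -32768$)
$y = 6724$ ($y = 82^{2} = 6724$)
$y - W = 6724 - -32768 = 6724 + 32768 = 39492$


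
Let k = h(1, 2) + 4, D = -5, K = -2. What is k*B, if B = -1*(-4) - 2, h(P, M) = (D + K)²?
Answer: 106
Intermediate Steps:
h(P, M) = 49 (h(P, M) = (-5 - 2)² = (-7)² = 49)
k = 53 (k = 49 + 4 = 53)
B = 2 (B = 4 - 2 = 2)
k*B = 53*2 = 106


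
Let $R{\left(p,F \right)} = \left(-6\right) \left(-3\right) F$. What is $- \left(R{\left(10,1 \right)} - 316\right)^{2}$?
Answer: $-88804$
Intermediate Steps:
$R{\left(p,F \right)} = 18 F$
$- \left(R{\left(10,1 \right)} - 316\right)^{2} = - \left(18 \cdot 1 - 316\right)^{2} = - \left(18 - 316\right)^{2} = - \left(-298\right)^{2} = \left(-1\right) 88804 = -88804$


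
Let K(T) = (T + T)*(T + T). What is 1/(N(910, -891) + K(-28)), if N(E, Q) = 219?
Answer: 1/3355 ≈ 0.00029806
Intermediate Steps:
K(T) = 4*T**2 (K(T) = (2*T)*(2*T) = 4*T**2)
1/(N(910, -891) + K(-28)) = 1/(219 + 4*(-28)**2) = 1/(219 + 4*784) = 1/(219 + 3136) = 1/3355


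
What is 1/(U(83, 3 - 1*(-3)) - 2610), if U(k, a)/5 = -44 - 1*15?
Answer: -1/2905 ≈ -0.00034423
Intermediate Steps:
U(k, a) = -295 (U(k, a) = 5*(-44 - 1*15) = 5*(-44 - 15) = 5*(-59) = -295)
1/(U(83, 3 - 1*(-3)) - 2610) = 1/(-295 - 2610) = 1/(-2905) = -1/2905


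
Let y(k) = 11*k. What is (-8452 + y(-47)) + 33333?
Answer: 24364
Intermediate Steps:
(-8452 + y(-47)) + 33333 = (-8452 + 11*(-47)) + 33333 = (-8452 - 517) + 33333 = -8969 + 33333 = 24364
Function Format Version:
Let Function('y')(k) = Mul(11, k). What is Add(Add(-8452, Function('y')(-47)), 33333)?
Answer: 24364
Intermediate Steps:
Add(Add(-8452, Function('y')(-47)), 33333) = Add(Add(-8452, Mul(11, -47)), 33333) = Add(Add(-8452, -517), 33333) = Add(-8969, 33333) = 24364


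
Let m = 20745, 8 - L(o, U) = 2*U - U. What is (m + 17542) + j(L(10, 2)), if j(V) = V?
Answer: 38293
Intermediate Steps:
L(o, U) = 8 - U (L(o, U) = 8 - (2*U - U) = 8 - U)
(m + 17542) + j(L(10, 2)) = (20745 + 17542) + (8 - 1*2) = 38287 + (8 - 2) = 38287 + 6 = 38293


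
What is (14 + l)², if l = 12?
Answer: 676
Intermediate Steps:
(14 + l)² = (14 + 12)² = 26² = 676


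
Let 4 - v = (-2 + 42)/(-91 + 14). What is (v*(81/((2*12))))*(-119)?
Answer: -39933/22 ≈ -1815.1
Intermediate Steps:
v = 348/77 (v = 4 - (-2 + 42)/(-91 + 14) = 4 - 40/(-77) = 4 - 40*(-1)/77 = 4 - 1*(-40/77) = 4 + 40/77 = 348/77 ≈ 4.5195)
(v*(81/((2*12))))*(-119) = (348*(81/((2*12)))/77)*(-119) = (348*(81/24)/77)*(-119) = (348*(81*(1/24))/77)*(-119) = ((348/77)*(27/8))*(-119) = (2349/154)*(-119) = -39933/22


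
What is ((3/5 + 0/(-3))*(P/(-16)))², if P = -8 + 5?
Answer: 81/6400 ≈ 0.012656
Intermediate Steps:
P = -3
((3/5 + 0/(-3))*(P/(-16)))² = ((3/5 + 0/(-3))*(-3/(-16)))² = ((3*(⅕) + 0*(-⅓))*(-3*(-1/16)))² = ((⅗ + 0)*(3/16))² = ((⅗)*(3/16))² = (9/80)² = 81/6400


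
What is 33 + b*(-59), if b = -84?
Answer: 4989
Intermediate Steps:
33 + b*(-59) = 33 - 84*(-59) = 33 + 4956 = 4989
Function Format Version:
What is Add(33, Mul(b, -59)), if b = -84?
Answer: 4989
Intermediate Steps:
Add(33, Mul(b, -59)) = Add(33, Mul(-84, -59)) = Add(33, 4956) = 4989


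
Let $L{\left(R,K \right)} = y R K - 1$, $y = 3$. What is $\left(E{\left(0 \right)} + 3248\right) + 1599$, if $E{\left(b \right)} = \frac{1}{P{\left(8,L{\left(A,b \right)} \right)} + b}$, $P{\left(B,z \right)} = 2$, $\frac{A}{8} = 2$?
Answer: $\frac{9695}{2} \approx 4847.5$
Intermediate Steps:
$A = 16$ ($A = 8 \cdot 2 = 16$)
$L{\left(R,K \right)} = -1 + 3 K R$ ($L{\left(R,K \right)} = 3 R K - 1 = 3 K R - 1 = -1 + 3 K R$)
$E{\left(b \right)} = \frac{1}{2 + b}$
$\left(E{\left(0 \right)} + 3248\right) + 1599 = \left(\frac{1}{2 + 0} + 3248\right) + 1599 = \left(\frac{1}{2} + 3248\right) + 1599 = \frac{6497}{2} + 1599 = \frac{9695}{2}$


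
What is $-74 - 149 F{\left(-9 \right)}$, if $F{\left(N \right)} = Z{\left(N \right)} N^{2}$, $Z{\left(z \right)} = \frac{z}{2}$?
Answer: $\frac{108473}{2} \approx 54237.0$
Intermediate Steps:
$Z{\left(z \right)} = \frac{z}{2}$ ($Z{\left(z \right)} = z \frac{1}{2} = \frac{z}{2}$)
$F{\left(N \right)} = \frac{N^{3}}{2}$ ($F{\left(N \right)} = \frac{N}{2} N^{2} = \frac{N^{3}}{2}$)
$-74 - 149 F{\left(-9 \right)} = -74 - 149 \frac{\left(-9\right)^{3}}{2} = -74 - 149 \cdot \frac{1}{2} \left(-729\right) = -74 - - \frac{108621}{2} = -74 + \frac{108621}{2} = \frac{108473}{2}$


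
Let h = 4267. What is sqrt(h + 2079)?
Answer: sqrt(6346) ≈ 79.662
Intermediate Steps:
sqrt(h + 2079) = sqrt(4267 + 2079) = sqrt(6346)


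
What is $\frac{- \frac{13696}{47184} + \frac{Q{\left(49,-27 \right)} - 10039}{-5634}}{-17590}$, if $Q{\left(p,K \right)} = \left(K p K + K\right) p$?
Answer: $\frac{1711012129}{97417324980} \approx 0.017564$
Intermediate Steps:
$Q{\left(p,K \right)} = p \left(K + p K^{2}\right)$ ($Q{\left(p,K \right)} = \left(p K^{2} + K\right) p = \left(K + p K^{2}\right) p = p \left(K + p K^{2}\right)$)
$\frac{- \frac{13696}{47184} + \frac{Q{\left(49,-27 \right)} - 10039}{-5634}}{-17590} = \frac{- \frac{13696}{47184} + \frac{\left(-27\right) 49 \left(1 - 1323\right) - 10039}{-5634}}{-17590} = \left(\left(-13696\right) \frac{1}{47184} + \left(\left(-27\right) 49 \left(1 - 1323\right) - 10039\right) \left(- \frac{1}{5634}\right)\right) \left(- \frac{1}{17590}\right) = \left(- \frac{856}{2949} + \left(\left(-27\right) 49 \left(-1322\right) - 10039\right) \left(- \frac{1}{5634}\right)\right) \left(- \frac{1}{17590}\right) = \left(- \frac{856}{2949} + \left(1749006 - 10039\right) \left(- \frac{1}{5634}\right)\right) \left(- \frac{1}{17590}\right) = \left(- \frac{856}{2949} + 1738967 \left(- \frac{1}{5634}\right)\right) \left(- \frac{1}{17590}\right) = \left(- \frac{856}{2949} - \frac{1738967}{5634}\right) \left(- \frac{1}{17590}\right) = \left(- \frac{1711012129}{5538222}\right) \left(- \frac{1}{17590}\right) = \frac{1711012129}{97417324980}$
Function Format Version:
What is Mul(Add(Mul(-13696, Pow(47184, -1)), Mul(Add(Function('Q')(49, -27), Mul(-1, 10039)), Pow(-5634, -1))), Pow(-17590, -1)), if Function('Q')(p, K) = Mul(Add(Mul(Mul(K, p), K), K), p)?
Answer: Rational(1711012129, 97417324980) ≈ 0.017564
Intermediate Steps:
Function('Q')(p, K) = Mul(p, Add(K, Mul(p, Pow(K, 2)))) (Function('Q')(p, K) = Mul(Add(Mul(p, Pow(K, 2)), K), p) = Mul(Add(K, Mul(p, Pow(K, 2))), p) = Mul(p, Add(K, Mul(p, Pow(K, 2)))))
Mul(Add(Mul(-13696, Pow(47184, -1)), Mul(Add(Function('Q')(49, -27), Mul(-1, 10039)), Pow(-5634, -1))), Pow(-17590, -1)) = Mul(Add(Mul(-13696, Pow(47184, -1)), Mul(Add(Mul(-27, 49, Add(1, Mul(-27, 49))), Mul(-1, 10039)), Pow(-5634, -1))), Pow(-17590, -1)) = Mul(Add(Mul(-13696, Rational(1, 47184)), Mul(Add(Mul(-27, 49, Add(1, -1323)), -10039), Rational(-1, 5634))), Rational(-1, 17590)) = Mul(Add(Rational(-856, 2949), Mul(Add(Mul(-27, 49, -1322), -10039), Rational(-1, 5634))), Rational(-1, 17590)) = Mul(Add(Rational(-856, 2949), Mul(Add(1749006, -10039), Rational(-1, 5634))), Rational(-1, 17590)) = Mul(Add(Rational(-856, 2949), Mul(1738967, Rational(-1, 5634))), Rational(-1, 17590)) = Mul(Add(Rational(-856, 2949), Rational(-1738967, 5634)), Rational(-1, 17590)) = Mul(Rational(-1711012129, 5538222), Rational(-1, 17590)) = Rational(1711012129, 97417324980)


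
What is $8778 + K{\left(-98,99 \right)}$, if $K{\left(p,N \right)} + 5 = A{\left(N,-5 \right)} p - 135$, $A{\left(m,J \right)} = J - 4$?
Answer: $9520$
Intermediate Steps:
$A{\left(m,J \right)} = -4 + J$
$K{\left(p,N \right)} = -140 - 9 p$ ($K{\left(p,N \right)} = -5 + \left(\left(-4 - 5\right) p - 135\right) = -5 - \left(135 + 9 p\right) = -140 - 9 p$)
$8778 + K{\left(-98,99 \right)} = 8778 - -742 = 8778 + \left(-140 + 882\right) = 8778 + 742 = 9520$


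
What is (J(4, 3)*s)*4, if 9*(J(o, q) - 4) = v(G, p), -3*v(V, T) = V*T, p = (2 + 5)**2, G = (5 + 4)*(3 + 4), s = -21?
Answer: 9268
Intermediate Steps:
G = 63 (G = 9*7 = 63)
p = 49 (p = 7**2 = 49)
v(V, T) = -T*V/3 (v(V, T) = -V*T/3 = -T*V/3)
J(o, q) = -331/3 (J(o, q) = 4 + (-1/3*49*63)/9 = 4 + (1/9)*(-1029) = 4 - 343/3 = -331/3)
(J(4, 3)*s)*4 = -331/3*(-21)*4 = 2317*4 = 9268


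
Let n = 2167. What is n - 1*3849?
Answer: -1682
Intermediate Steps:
n - 1*3849 = 2167 - 1*3849 = 2167 - 3849 = -1682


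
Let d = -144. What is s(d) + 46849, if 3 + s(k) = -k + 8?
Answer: 46998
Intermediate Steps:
s(k) = 5 - k (s(k) = -3 + (-k + 8) = -3 + (8 - k) = 5 - k)
s(d) + 46849 = (5 - 1*(-144)) + 46849 = (5 + 144) + 46849 = 149 + 46849 = 46998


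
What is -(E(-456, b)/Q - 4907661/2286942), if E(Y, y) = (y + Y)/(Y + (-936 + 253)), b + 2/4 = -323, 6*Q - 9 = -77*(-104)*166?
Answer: 145701013107539/67895937789806 ≈ 2.1459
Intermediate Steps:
Q = 1329337/6 (Q = 3/2 + (-77*(-104)*166)/6 = 3/2 + (8008*166)/6 = 3/2 + (⅙)*1329328 = 3/2 + 664664/3 = 1329337/6 ≈ 2.2156e+5)
b = -647/2 (b = -½ - 323 = -647/2 ≈ -323.50)
E(Y, y) = (Y + y)/(-683 + Y) (E(Y, y) = (Y + y)/(Y - 683) = (Y + y)/(-683 + Y))
-(E(-456, b)/Q - 4907661/2286942) = -(((-456 - 647/2)/(-683 - 456))/(1329337/6) - 4907661/2286942) = -((-1559/2/(-1139))*(6/1329337) - 4907661*1/2286942) = -(-1/1139*(-1559/2)*(6/1329337) - 1635887/762314) = -((1559/2278)*(6/1329337) - 1635887/762314) = -(4677/1514114843 - 1635887/762314) = -1*(-145701013107539/67895937789806) = 145701013107539/67895937789806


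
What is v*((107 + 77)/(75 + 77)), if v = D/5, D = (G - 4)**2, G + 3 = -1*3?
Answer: 460/19 ≈ 24.211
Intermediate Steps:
G = -6 (G = -3 - 1*3 = -3 - 3 = -6)
D = 100 (D = (-6 - 4)**2 = (-10)**2 = 100)
v = 20 (v = 100/5 = 100*(1/5) = 20)
v*((107 + 77)/(75 + 77)) = 20*((107 + 77)/(75 + 77)) = 20*(184/152) = 20*(184*(1/152)) = 20*(23/19) = 460/19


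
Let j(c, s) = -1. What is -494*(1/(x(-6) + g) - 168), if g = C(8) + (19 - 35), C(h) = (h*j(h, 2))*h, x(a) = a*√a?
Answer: 247*(-13441*I + 1008*√6)/(-40*I + 3*√6) ≈ 82998.0 - 1.0974*I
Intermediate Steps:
x(a) = a^(3/2)
C(h) = -h² (C(h) = (h*(-1))*h = (-h)*h = -h²)
g = -80 (g = -1*8² + (19 - 35) = -1*64 - 16 = -64 - 16 = -80)
-494*(1/(x(-6) + g) - 168) = -494*(1/((-6)^(3/2) - 80) - 168) = -494*(1/(-6*I*√6 - 80) - 168) = -494*(1/(-80 - 6*I*√6) - 168) = -494*(-168 + 1/(-80 - 6*I*√6)) = 82992 - 494/(-80 - 6*I*√6)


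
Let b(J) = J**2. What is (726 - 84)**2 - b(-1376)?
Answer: -1481212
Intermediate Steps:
(726 - 84)**2 - b(-1376) = (726 - 84)**2 - 1*(-1376)**2 = 642**2 - 1*1893376 = 412164 - 1893376 = -1481212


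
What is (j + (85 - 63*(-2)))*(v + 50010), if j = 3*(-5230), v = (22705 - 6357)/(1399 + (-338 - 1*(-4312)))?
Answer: -4159518087362/5373 ≈ -7.7415e+8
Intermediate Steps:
v = 16348/5373 (v = 16348/(1399 + (-338 + 4312)) = 16348/(1399 + 3974) = 16348/5373 ≈ 3.0426)
j = -15690
(j + (85 - 63*(-2)))*(v + 50010) = (-15690 + (85 - 63*(-2)))*(16348/5373 + 50010) = (-15690 + (85 + 126))*(268720078/5373) = (-15690 + 211)*(268720078/5373) = -15479*268720078/5373 = -4159518087362/5373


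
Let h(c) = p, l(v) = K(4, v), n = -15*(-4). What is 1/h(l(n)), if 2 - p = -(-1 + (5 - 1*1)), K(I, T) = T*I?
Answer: ⅕ ≈ 0.20000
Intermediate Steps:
n = 60 (n = -5*(-12) = 60)
K(I, T) = I*T
p = 5 (p = 2 - (-1)*(-1 + (5 - 1*1)) = 2 - (-1)*(-1 + (5 - 1)) = 2 - (-1)*(-1 + 4) = 2 - (-1)*3 = 2 - 1*(-3) = 2 + 3 = 5)
l(v) = 4*v
h(c) = 5
1/h(l(n)) = 1/5 = ⅕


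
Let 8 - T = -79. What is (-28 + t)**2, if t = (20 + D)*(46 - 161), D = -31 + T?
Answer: 76877824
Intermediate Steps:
T = 87 (T = 8 - 1*(-79) = 8 + 79 = 87)
D = 56 (D = -31 + 87 = 56)
t = -8740 (t = (20 + 56)*(46 - 161) = 76*(-115) = -8740)
(-28 + t)**2 = (-28 - 8740)**2 = (-8768)**2 = 76877824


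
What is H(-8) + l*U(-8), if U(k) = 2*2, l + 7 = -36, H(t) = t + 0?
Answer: -180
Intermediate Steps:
H(t) = t
l = -43 (l = -7 - 36 = -43)
U(k) = 4
H(-8) + l*U(-8) = -8 - 43*4 = -8 - 172 = -180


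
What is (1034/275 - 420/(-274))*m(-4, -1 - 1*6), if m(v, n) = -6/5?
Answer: -108768/17125 ≈ -6.3514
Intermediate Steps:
m(v, n) = -6/5 (m(v, n) = -6*⅕ = -6/5)
(1034/275 - 420/(-274))*m(-4, -1 - 1*6) = (1034/275 - 420/(-274))*(-6/5) = (1034*(1/275) - 420*(-1/274))*(-6/5) = (94/25 + 210/137)*(-6/5) = (18128/3425)*(-6/5) = -108768/17125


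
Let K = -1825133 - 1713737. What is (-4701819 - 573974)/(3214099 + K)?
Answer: 5275793/324771 ≈ 16.245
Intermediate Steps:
K = -3538870
(-4701819 - 573974)/(3214099 + K) = (-4701819 - 573974)/(3214099 - 3538870) = -5275793/(-324771) = -5275793*(-1/324771) = 5275793/324771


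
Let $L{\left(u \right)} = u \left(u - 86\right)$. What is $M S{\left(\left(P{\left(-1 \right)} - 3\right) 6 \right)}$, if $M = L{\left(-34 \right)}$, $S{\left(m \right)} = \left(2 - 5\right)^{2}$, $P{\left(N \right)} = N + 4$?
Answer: $36720$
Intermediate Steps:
$P{\left(N \right)} = 4 + N$
$L{\left(u \right)} = u \left(-86 + u\right)$
$S{\left(m \right)} = 9$ ($S{\left(m \right)} = \left(-3\right)^{2} = 9$)
$M = 4080$ ($M = - 34 \left(-86 - 34\right) = \left(-34\right) \left(-120\right) = 4080$)
$M S{\left(\left(P{\left(-1 \right)} - 3\right) 6 \right)} = 4080 \cdot 9 = 36720$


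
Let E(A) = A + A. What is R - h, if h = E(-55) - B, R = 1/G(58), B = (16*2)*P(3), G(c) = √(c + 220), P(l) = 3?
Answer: 206 + √278/278 ≈ 206.06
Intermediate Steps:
G(c) = √(220 + c)
B = 96 (B = (16*2)*3 = 32*3 = 96)
E(A) = 2*A
R = √278/278 (R = 1/(√(220 + 58)) = 1/(√278) = √278/278 ≈ 0.059976)
h = -206 (h = 2*(-55) - 1*96 = -110 - 96 = -206)
R - h = √278/278 - 1*(-206) = √278/278 + 206 = 206 + √278/278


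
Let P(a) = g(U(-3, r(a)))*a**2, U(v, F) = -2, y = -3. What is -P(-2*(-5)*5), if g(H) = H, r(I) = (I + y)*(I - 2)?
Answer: 5000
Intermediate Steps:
r(I) = (-3 + I)*(-2 + I) (r(I) = (I - 3)*(I - 2) = (-3 + I)*(-2 + I))
P(a) = -2*a**2
-P(-2*(-5)*5) = -(-2)*(-2*(-5)*5)**2 = -(-2)*(10*5)**2 = -(-2)*50**2 = -(-2)*2500 = -1*(-5000) = 5000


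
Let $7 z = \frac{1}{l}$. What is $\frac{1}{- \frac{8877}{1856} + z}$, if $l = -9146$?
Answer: $- \frac{59412416}{284162575} \approx -0.20908$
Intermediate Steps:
$z = - \frac{1}{64022}$ ($z = \frac{1}{7 \left(-9146\right)} = \frac{1}{7} \left(- \frac{1}{9146}\right) = - \frac{1}{64022} \approx -1.562 \cdot 10^{-5}$)
$\frac{1}{- \frac{8877}{1856} + z} = \frac{1}{- \frac{8877}{1856} - \frac{1}{64022}} = \frac{1}{- \frac{284162575}{59412416}} = - \frac{59412416}{284162575}$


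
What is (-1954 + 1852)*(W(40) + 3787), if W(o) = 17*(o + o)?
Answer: -524994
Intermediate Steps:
W(o) = 34*o (W(o) = 17*(2*o) = 34*o)
(-1954 + 1852)*(W(40) + 3787) = (-1954 + 1852)*(34*40 + 3787) = -102*(1360 + 3787) = -102*5147 = -524994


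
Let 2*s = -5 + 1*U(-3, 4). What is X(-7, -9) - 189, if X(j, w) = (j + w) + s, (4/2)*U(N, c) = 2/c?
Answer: -1659/8 ≈ -207.38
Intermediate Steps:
U(N, c) = 1/c (U(N, c) = (2/c)/2 = 1/c)
s = -19/8 (s = (-5 + 1/4)/2 = (1/2)*(-19/4) = -19/8 ≈ -2.3750)
X(j, w) = -19/8 + j + w (X(j, w) = (j + w) - 19/8 = -19/8 + j + w)
X(-7, -9) - 189 = (-19/8 - 7 - 9) - 189 = -147/8 - 189 = -1659/8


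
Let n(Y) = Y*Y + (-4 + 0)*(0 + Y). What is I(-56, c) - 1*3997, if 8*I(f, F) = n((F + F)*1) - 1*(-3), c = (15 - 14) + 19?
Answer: -30533/8 ≈ -3816.6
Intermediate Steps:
n(Y) = Y² - 4*Y
c = 20 (c = 1 + 19 = 20)
I(f, F) = 3/8 + F*(-4 + 2*F)/4 (I(f, F) = (((F + F)*1)*(-4 + (F + F)*1) - 1*(-3))/8 = (((2*F)*1)*(-4 + (2*F)*1) + 3)/8 = ((2*F)*(-4 + 2*F) + 3)/8 = (2*F*(-4 + 2*F) + 3)/8 = (3 + 2*F*(-4 + 2*F))/8 = 3/8 + F*(-4 + 2*F)/4)
I(-56, c) - 1*3997 = (3/8 + (½)*20*(-2 + 20)) - 1*3997 = (3/8 + (½)*20*18) - 3997 = (3/8 + 180) - 3997 = 1443/8 - 3997 = -30533/8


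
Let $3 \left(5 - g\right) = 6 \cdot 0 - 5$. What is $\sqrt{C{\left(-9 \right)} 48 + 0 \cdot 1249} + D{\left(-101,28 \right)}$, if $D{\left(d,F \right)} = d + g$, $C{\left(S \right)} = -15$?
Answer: $- \frac{283}{3} + 12 i \sqrt{5} \approx -94.333 + 26.833 i$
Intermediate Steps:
$g = \frac{20}{3}$ ($g = 5 - \frac{6 \cdot 0 - 5}{3} = 5 - \frac{0 - 5}{3} = 5 - - \frac{5}{3} = 5 + \frac{5}{3} = \frac{20}{3} \approx 6.6667$)
$D{\left(d,F \right)} = \frac{20}{3} + d$ ($D{\left(d,F \right)} = d + \frac{20}{3} = \frac{20}{3} + d$)
$\sqrt{C{\left(-9 \right)} 48 + 0 \cdot 1249} + D{\left(-101,28 \right)} = \sqrt{\left(-15\right) 48 + 0 \cdot 1249} + \left(\frac{20}{3} - 101\right) = \sqrt{-720 + 0} - \frac{283}{3} = \sqrt{-720} - \frac{283}{3} = 12 i \sqrt{5} - \frac{283}{3} = - \frac{283}{3} + 12 i \sqrt{5}$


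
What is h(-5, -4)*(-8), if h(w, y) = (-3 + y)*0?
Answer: 0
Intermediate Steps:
h(w, y) = 0
h(-5, -4)*(-8) = 0*(-8) = 0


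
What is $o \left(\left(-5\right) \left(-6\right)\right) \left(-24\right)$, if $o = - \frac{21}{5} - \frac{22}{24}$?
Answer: $3684$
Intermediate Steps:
$o = - \frac{307}{60}$ ($o = \left(-21\right) \frac{1}{5} - \frac{11}{12} = - \frac{21}{5} - \frac{11}{12} = - \frac{307}{60} \approx -5.1167$)
$o \left(\left(-5\right) \left(-6\right)\right) \left(-24\right) = - \frac{307 \left(\left(-5\right) \left(-6\right)\right)}{60} \left(-24\right) = \left(- \frac{307}{60}\right) 30 \left(-24\right) = \left(- \frac{307}{2}\right) \left(-24\right) = 3684$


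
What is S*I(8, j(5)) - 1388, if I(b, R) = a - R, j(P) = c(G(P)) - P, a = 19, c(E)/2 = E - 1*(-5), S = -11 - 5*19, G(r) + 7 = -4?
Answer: -5204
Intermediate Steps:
G(r) = -11 (G(r) = -7 - 4 = -11)
S = -106 (S = -11 - 95 = -106)
c(E) = 10 + 2*E (c(E) = 2*(E - 1*(-5)) = 2*(E + 5) = 2*(5 + E) = 10 + 2*E)
j(P) = -12 - P (j(P) = (10 + 2*(-11)) - P = (10 - 22) - P = -12 - P)
I(b, R) = 19 - R
S*I(8, j(5)) - 1388 = -106*(19 - (-12 - 1*5)) - 1388 = -106*(19 - (-12 - 5)) - 1388 = -106*(19 - 1*(-17)) - 1388 = -106*(19 + 17) - 1388 = -106*36 - 1388 = -3816 - 1388 = -5204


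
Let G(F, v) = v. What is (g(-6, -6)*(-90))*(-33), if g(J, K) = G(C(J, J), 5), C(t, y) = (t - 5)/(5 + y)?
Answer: 14850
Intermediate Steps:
C(t, y) = (-5 + t)/(5 + y)
g(J, K) = 5
(g(-6, -6)*(-90))*(-33) = (5*(-90))*(-33) = -450*(-33) = 14850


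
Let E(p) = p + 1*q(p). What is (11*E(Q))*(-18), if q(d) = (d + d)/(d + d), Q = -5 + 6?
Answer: -396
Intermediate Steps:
Q = 1
q(d) = 1 (q(d) = (2*d)/((2*d)) = (2*d)*(1/(2*d)) = 1)
E(p) = 1 + p (E(p) = p + 1*1 = p + 1 = 1 + p)
(11*E(Q))*(-18) = (11*(1 + 1))*(-18) = (11*2)*(-18) = 22*(-18) = -396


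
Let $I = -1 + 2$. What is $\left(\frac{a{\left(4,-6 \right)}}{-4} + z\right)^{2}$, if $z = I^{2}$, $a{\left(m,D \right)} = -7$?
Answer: $\frac{121}{16} \approx 7.5625$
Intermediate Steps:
$I = 1$
$z = 1$ ($z = 1^{2} = 1$)
$\left(\frac{a{\left(4,-6 \right)}}{-4} + z\right)^{2} = \left(- \frac{7}{-4} + 1\right)^{2} = \left(\left(-7\right) \left(- \frac{1}{4}\right) + 1\right)^{2} = \left(\frac{7}{4} + 1\right)^{2} = \left(\frac{11}{4}\right)^{2} = \frac{121}{16}$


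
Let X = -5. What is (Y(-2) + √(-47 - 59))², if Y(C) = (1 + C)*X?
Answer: -81 + 10*I*√106 ≈ -81.0 + 102.96*I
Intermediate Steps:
Y(C) = -5 - 5*C (Y(C) = (1 + C)*(-5) = -5 - 5*C)
(Y(-2) + √(-47 - 59))² = ((-5 - 5*(-2)) + √(-47 - 59))² = ((-5 + 10) + √(-106))² = (5 + I*√106)²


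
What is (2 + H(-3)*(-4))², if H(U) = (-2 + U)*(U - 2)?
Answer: 9604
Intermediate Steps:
H(U) = (-2 + U)² (H(U) = (-2 + U)*(-2 + U) = (-2 + U)²)
(2 + H(-3)*(-4))² = (2 + (-2 - 3)²*(-4))² = (2 + (-5)²*(-4))² = (2 + 25*(-4))² = (2 - 100)² = (-98)² = 9604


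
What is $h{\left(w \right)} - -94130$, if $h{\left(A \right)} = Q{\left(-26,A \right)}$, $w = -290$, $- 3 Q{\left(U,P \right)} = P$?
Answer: $\frac{282680}{3} \approx 94227.0$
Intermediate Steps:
$Q{\left(U,P \right)} = - \frac{P}{3}$
$h{\left(A \right)} = - \frac{A}{3}$
$h{\left(w \right)} - -94130 = \left(- \frac{1}{3}\right) \left(-290\right) - -94130 = \frac{290}{3} + 94130 = \frac{282680}{3}$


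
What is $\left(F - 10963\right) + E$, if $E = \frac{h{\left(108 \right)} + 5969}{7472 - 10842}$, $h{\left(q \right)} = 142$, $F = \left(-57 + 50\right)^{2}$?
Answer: $- \frac{36786291}{3370} \approx -10916.0$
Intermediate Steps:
$F = 49$ ($F = \left(-7\right)^{2} = 49$)
$E = - \frac{6111}{3370}$ ($E = \frac{142 + 5969}{7472 - 10842} = \frac{6111}{7472 - 10842} = \frac{6111}{-3370} = 6111 \left(- \frac{1}{3370}\right) = - \frac{6111}{3370} \approx -1.8134$)
$\left(F - 10963\right) + E = \left(49 - 10963\right) - \frac{6111}{3370} = -10914 - \frac{6111}{3370} = - \frac{36786291}{3370}$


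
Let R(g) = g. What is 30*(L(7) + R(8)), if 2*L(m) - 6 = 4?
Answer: 390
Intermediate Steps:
L(m) = 5 (L(m) = 3 + (½)*4 = 3 + 2 = 5)
30*(L(7) + R(8)) = 30*(5 + 8) = 30*13 = 390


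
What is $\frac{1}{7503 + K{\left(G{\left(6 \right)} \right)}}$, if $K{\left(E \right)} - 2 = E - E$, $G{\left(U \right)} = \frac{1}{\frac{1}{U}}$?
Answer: $\frac{1}{7505} \approx 0.00013324$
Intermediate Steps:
$G{\left(U \right)} = U$
$K{\left(E \right)} = 2$ ($K{\left(E \right)} = 2 + \left(E - E\right) = 2 + 0 = 2$)
$\frac{1}{7503 + K{\left(G{\left(6 \right)} \right)}} = \frac{1}{7503 + 2} = \frac{1}{7505}$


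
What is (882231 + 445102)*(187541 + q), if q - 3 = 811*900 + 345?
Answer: 1218211626737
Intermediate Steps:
q = 730248 (q = 3 + (811*900 + 345) = 3 + (729900 + 345) = 3 + 730245 = 730248)
(882231 + 445102)*(187541 + q) = (882231 + 445102)*(187541 + 730248) = 1327333*917789 = 1218211626737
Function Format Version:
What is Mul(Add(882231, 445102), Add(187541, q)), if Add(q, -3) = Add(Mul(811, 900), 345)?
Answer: 1218211626737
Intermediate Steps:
q = 730248 (q = Add(3, Add(Mul(811, 900), 345)) = Add(3, Add(729900, 345)) = Add(3, 730245) = 730248)
Mul(Add(882231, 445102), Add(187541, q)) = Mul(Add(882231, 445102), Add(187541, 730248)) = Mul(1327333, 917789) = 1218211626737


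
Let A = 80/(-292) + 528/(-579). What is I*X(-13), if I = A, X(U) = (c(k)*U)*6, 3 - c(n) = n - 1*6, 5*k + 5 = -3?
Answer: 69070872/70445 ≈ 980.49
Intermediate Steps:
k = -8/5 (k = -1 + (1/5)*(-3) = -1 - 3/5 = -8/5 ≈ -1.6000)
c(n) = 9 - n (c(n) = 3 - (n - 1*6) = 3 - (n - 6) = 3 - (-6 + n) = 3 + (6 - n) = 9 - n)
X(U) = 318*U/5 (X(U) = ((9 - 1*(-8/5))*U)*6 = ((9 + 8/5)*U)*6 = (53*U/5)*6 = 318*U/5)
A = -16708/14089 (A = 80*(-1/292) + 528*(-1/579) = -20/73 - 176/193 = -16708/14089 ≈ -1.1859)
I = -16708/14089 ≈ -1.1859
I*X(-13) = -5313144*(-13)/70445 = -16708/14089*(-4134/5) = 69070872/70445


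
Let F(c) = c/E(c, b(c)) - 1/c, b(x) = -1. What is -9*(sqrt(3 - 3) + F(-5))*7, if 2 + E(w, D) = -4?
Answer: -651/10 ≈ -65.100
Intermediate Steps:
E(w, D) = -6 (E(w, D) = -2 - 4 = -6)
F(c) = -1/c - c/6 (F(c) = c/(-6) - 1/c = c*(-1/6) - 1/c = -c/6 - 1/c = -1/c - c/6)
-9*(sqrt(3 - 3) + F(-5))*7 = -9*(sqrt(3 - 3) + (-1/(-5) - 1/6*(-5)))*7 = -9*(sqrt(0) + (-1*(-1/5) + 5/6))*7 = -9*(0 + (1/5 + 5/6))*7 = -9*(0 + 31/30)*7 = -93*7/10 = -9*217/30 = -651/10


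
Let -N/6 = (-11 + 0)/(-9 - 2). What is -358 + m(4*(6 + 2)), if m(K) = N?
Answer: -364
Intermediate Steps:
N = -6 (N = -6*(-11 + 0)/(-9 - 2) = -(-66)/(-11) = -(-66)*(-1)/11 = -6*1 = -6)
m(K) = -6
-358 + m(4*(6 + 2)) = -358 - 6 = -364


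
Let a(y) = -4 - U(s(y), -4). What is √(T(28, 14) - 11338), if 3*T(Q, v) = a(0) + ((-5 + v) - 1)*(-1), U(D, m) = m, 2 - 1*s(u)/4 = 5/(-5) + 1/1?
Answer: I*√102066/3 ≈ 106.49*I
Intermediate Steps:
s(u) = 8 (s(u) = 8 - 4*(5/(-5) + 1/1) = 8 - 4*(5*(-⅕) + 1*1) = 8 - 4*(-1 + 1) = 8 - 4*0 = 8 + 0 = 8)
a(y) = 0 (a(y) = -4 - 1*(-4) = -4 + 4 = 0)
T(Q, v) = 2 - v/3 (T(Q, v) = (0 + ((-5 + v) - 1)*(-1))/3 = (0 + (-6 + v)*(-1))/3 = (0 + (6 - v))/3 = (6 - v)/3 = 2 - v/3)
√(T(28, 14) - 11338) = √((2 - ⅓*14) - 11338) = √((2 - 14/3) - 11338) = √(-8/3 - 11338) = √(-34022/3) = I*√102066/3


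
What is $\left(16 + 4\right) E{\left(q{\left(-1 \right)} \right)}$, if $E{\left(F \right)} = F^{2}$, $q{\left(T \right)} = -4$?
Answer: $320$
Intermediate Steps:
$\left(16 + 4\right) E{\left(q{\left(-1 \right)} \right)} = \left(16 + 4\right) \left(-4\right)^{2} = 20 \cdot 16 = 320$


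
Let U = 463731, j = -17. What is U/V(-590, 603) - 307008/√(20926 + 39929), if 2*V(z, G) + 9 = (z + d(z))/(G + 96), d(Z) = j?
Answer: -324147969/3449 - 102336*√60855/20285 ≈ -95228.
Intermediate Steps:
d(Z) = -17
V(z, G) = -9/2 + (-17 + z)/(2*(96 + G)) (V(z, G) = -9/2 + ((z - 17)/(G + 96))/2 = -9/2 + ((-17 + z)/(96 + G))/2 = -9/2 + (-17 + z)/(2*(96 + G)))
U/V(-590, 603) - 307008/√(20926 + 39929) = 463731/(((-881 - 590 - 9*603)/(2*(96 + 603)))) - 307008/√(20926 + 39929) = 463731/(((½)*(-881 - 590 - 5427)/699)) - 307008*√60855/60855 = 463731/(((½)*(1/699)*(-6898))) - 102336*√60855/20285 = 463731/(-3449/699) - 102336*√60855/20285 = 463731*(-699/3449) - 102336*√60855/20285 = -324147969/3449 - 102336*√60855/20285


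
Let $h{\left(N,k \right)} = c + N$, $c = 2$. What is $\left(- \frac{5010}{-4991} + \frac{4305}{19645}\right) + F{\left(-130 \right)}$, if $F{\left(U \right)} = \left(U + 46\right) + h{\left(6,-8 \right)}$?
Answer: $- \frac{1466351023}{19609639} \approx -74.777$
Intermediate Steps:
$h{\left(N,k \right)} = 2 + N$
$F{\left(U \right)} = 54 + U$ ($F{\left(U \right)} = \left(U + 46\right) + \left(2 + 6\right) = \left(46 + U\right) + 8 = 54 + U$)
$\left(- \frac{5010}{-4991} + \frac{4305}{19645}\right) + F{\left(-130 \right)} = \left(- \frac{5010}{-4991} + \frac{4305}{19645}\right) + \left(54 - 130\right) = \left(\left(-5010\right) \left(- \frac{1}{4991}\right) + 4305 \cdot \frac{1}{19645}\right) - 76 = \left(\frac{5010}{4991} + \frac{861}{3929}\right) - 76 = \frac{23981541}{19609639} - 76 = - \frac{1466351023}{19609639}$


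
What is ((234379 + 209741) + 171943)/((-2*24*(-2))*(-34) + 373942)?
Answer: 88009/52954 ≈ 1.6620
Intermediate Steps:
((234379 + 209741) + 171943)/((-2*24*(-2))*(-34) + 373942) = (444120 + 171943)/(-48*(-2)*(-34) + 373942) = 616063/(96*(-34) + 373942) = 616063/(-3264 + 373942) = 616063/370678 = 616063*(1/370678) = 88009/52954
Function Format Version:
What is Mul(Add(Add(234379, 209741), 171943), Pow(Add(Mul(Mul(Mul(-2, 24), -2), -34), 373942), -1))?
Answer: Rational(88009, 52954) ≈ 1.6620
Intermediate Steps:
Mul(Add(Add(234379, 209741), 171943), Pow(Add(Mul(Mul(Mul(-2, 24), -2), -34), 373942), -1)) = Mul(Add(444120, 171943), Pow(Add(Mul(Mul(-48, -2), -34), 373942), -1)) = Mul(616063, Pow(Add(Mul(96, -34), 373942), -1)) = Mul(616063, Pow(Add(-3264, 373942), -1)) = Mul(616063, Pow(370678, -1)) = Mul(616063, Rational(1, 370678)) = Rational(88009, 52954)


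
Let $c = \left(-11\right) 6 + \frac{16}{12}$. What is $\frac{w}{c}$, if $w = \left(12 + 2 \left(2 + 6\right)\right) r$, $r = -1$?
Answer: $\frac{42}{97} \approx 0.43299$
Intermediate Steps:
$w = -28$ ($w = \left(12 + 2 \left(2 + 6\right)\right) \left(-1\right) = \left(12 + 2 \cdot 8\right) \left(-1\right) = \left(12 + 16\right) \left(-1\right) = 28 \left(-1\right) = -28$)
$c = - \frac{194}{3}$ ($c = -66 + 16 \cdot \frac{1}{12} = -66 + \frac{4}{3} = - \frac{194}{3} \approx -64.667$)
$\frac{w}{c} = - \frac{28}{- \frac{194}{3}} = \left(-28\right) \left(- \frac{3}{194}\right) = \frac{42}{97}$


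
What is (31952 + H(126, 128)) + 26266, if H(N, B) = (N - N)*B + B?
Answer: 58346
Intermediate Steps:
H(N, B) = B (H(N, B) = 0*B + B = 0 + B = B)
(31952 + H(126, 128)) + 26266 = (31952 + 128) + 26266 = 32080 + 26266 = 58346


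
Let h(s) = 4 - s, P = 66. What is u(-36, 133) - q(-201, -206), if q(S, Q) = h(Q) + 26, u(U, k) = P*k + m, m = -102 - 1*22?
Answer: 8418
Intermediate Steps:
m = -124 (m = -102 - 22 = -124)
u(U, k) = -124 + 66*k (u(U, k) = 66*k - 124 = -124 + 66*k)
q(S, Q) = 30 - Q (q(S, Q) = (4 - Q) + 26 = 30 - Q)
u(-36, 133) - q(-201, -206) = (-124 + 66*133) - (30 - 1*(-206)) = (-124 + 8778) - (30 + 206) = 8654 - 1*236 = 8654 - 236 = 8418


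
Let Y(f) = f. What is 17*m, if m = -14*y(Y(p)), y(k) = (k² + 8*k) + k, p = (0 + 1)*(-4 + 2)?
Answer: 3332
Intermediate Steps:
p = -2 (p = 1*(-2) = -2)
y(k) = k² + 9*k
m = 196 (m = -(-28)*(9 - 2) = -(-28)*7 = -14*(-14) = 196)
17*m = 17*196 = 3332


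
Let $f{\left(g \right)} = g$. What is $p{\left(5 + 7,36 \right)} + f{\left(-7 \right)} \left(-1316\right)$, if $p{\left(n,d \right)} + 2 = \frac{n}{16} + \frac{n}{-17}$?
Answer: $\frac{626283}{68} \approx 9210.0$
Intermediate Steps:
$p{\left(n,d \right)} = -2 + \frac{n}{272}$ ($p{\left(n,d \right)} = -2 + \left(\frac{n}{16} + \frac{n}{-17}\right) = -2 + \left(n \frac{1}{16} + n \left(- \frac{1}{17}\right)\right) = -2 + \left(\frac{n}{16} - \frac{n}{17}\right) = -2 + \frac{n}{272}$)
$p{\left(5 + 7,36 \right)} + f{\left(-7 \right)} \left(-1316\right) = \left(-2 + \frac{5 + 7}{272}\right) - -9212 = \left(-2 + \frac{1}{272} \cdot 12\right) + 9212 = \left(-2 + \frac{3}{68}\right) + 9212 = - \frac{133}{68} + 9212 = \frac{626283}{68}$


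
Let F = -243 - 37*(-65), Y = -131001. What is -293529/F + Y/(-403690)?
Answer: -29552874462/218194445 ≈ -135.44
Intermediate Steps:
F = 2162 (F = -243 + 2405 = 2162)
-293529/F + Y/(-403690) = -293529/2162 - 131001/(-403690) = -293529*1/2162 - 131001*(-1/403690) = -293529/2162 + 131001/403690 = -29552874462/218194445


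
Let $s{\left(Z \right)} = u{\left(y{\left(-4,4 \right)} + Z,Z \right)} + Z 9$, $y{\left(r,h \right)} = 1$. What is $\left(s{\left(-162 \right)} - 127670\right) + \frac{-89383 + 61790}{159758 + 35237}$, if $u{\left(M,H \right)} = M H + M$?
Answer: $- \frac{20124876558}{194995} \approx -1.0321 \cdot 10^{5}$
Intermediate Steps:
$u{\left(M,H \right)} = M + H M$ ($u{\left(M,H \right)} = H M + M = M + H M$)
$s{\left(Z \right)} = \left(1 + Z\right)^{2} + 9 Z$ ($s{\left(Z \right)} = \left(1 + Z\right) \left(1 + Z\right) + Z 9 = \left(1 + Z\right)^{2} + 9 Z$)
$\left(s{\left(-162 \right)} - 127670\right) + \frac{-89383 + 61790}{159758 + 35237} = \left(\left(\left(1 - 162\right)^{2} + 9 \left(-162\right)\right) - 127670\right) + \frac{-89383 + 61790}{159758 + 35237} = \left(\left(\left(-161\right)^{2} - 1458\right) - 127670\right) - \frac{27593}{194995} = \left(\left(25921 - 1458\right) - 127670\right) - \frac{27593}{194995} = \left(24463 - 127670\right) - \frac{27593}{194995} = -103207 - \frac{27593}{194995} = - \frac{20124876558}{194995}$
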